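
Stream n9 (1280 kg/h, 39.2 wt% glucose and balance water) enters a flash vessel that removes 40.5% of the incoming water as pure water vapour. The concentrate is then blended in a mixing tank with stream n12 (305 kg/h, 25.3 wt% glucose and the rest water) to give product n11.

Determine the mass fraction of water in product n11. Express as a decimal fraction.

0.544

Vapour removed = 0.405×0.608×1280 = 315.19 kg/h; concentrate = 964.81 kg/h.
water reaching the mixer = 463.05 (from concentrate) + 305×0.747 = 690.89 kg/h.
Product flow = 964.81 + 305 = 1269.8 kg/h; water fraction = 0.544.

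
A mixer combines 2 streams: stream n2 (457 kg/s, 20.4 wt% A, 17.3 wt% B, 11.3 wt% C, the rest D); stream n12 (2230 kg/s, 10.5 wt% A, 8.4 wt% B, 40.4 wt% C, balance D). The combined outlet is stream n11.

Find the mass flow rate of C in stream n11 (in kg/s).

C out = C in = 457×0.113 + 2230×0.404 = 952.56 kg/s.

952.6 kg/s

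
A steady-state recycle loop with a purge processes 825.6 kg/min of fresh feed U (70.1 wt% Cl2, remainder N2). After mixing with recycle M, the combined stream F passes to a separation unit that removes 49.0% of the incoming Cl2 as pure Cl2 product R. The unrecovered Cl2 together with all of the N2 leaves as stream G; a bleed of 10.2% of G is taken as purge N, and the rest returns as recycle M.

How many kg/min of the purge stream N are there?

N2 enters only via U and leaves only via the purge: 825.6×0.299 = 0.102×(N2 in G), and the separation unit passes all N2, so N2 in F = N2 in G = 2420.1 kg/min.
Cl2 in F: m_A = 825.6×0.701 + (1−0.102)·(1−0.490)·m_A, so m_A = 578.75/0.5420 = 1067.8 kg/min.
G = (1−0.490)×1067.8 + 2420.1 = 2964.7 kg/min.
Purge N = 0.102×2964.7 = 302.4 kg/min.

302.4 kg/min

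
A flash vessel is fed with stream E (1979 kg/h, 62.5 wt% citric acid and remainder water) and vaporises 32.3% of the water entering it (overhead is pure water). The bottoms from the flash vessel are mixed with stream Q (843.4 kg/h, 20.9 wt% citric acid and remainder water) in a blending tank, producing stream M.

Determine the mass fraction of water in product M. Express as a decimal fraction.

0.453

Vapour removed = 0.323×0.375×1979 = 239.71 kg/h; concentrate = 1739.3 kg/h.
water reaching the mixer = 502.42 (from concentrate) + 843.4×0.791 = 1169.5 kg/h.
Product flow = 1739.3 + 843.4 = 2582.7 kg/h; water fraction = 0.453.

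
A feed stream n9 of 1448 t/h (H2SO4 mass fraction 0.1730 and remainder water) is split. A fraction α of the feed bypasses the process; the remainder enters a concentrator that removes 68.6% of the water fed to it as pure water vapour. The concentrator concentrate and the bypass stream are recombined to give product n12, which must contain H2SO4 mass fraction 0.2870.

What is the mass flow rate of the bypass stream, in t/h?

All 1448×0.173 = 250.5 t/h of H2SO4 reaches n12, so n12 = 250.5/0.287 = 872.84 t/h and vapour = 575.16 t/h.
The evaporator receives (1−α)·1448 of feed at 0.827 water and removes 0.686 of that water:
0.686×0.827×(1−α)×1448 = 575.16
(1−α) = 575.16/821.48 = 0.7002;  α = 0.2998.
Bypass flow = 0.2998×1448 = 434.18 t/h.

434.2 t/h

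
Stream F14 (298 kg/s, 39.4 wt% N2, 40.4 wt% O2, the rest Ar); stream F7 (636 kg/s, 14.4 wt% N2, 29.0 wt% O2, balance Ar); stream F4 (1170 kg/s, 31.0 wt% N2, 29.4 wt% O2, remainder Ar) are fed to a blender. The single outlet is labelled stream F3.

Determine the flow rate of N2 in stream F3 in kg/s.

571.7 kg/s

N2 out = N2 in = 298×0.394 + 636×0.144 + 1170×0.310 = 571.7 kg/s.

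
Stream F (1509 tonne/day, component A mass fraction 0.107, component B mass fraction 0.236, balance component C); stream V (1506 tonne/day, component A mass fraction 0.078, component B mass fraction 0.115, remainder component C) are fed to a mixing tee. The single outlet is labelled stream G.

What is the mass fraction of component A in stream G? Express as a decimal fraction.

0.093

Total flow out = 1509 + 1506 = 3015 tonne/day.
component A in = 1509×0.107 + 1506×0.078 = 278.93 tonne/day.
component A mass fraction in G = 278.93/3015 = 0.093.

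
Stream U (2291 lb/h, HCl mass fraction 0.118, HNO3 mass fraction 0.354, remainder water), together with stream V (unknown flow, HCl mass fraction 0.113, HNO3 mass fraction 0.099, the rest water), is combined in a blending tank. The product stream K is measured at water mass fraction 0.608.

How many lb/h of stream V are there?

Let V be the unknown flow. Total out = 2291 + V.
water balance: 1209.6 + 0.788·V = 0.608·(2291 + V)
(0.788 − 0.608)·V = 0.608×2291 − 1209.6 = 183.28
V = 183.28 / 0.180 = 1018.2 lb/h

1018 lb/h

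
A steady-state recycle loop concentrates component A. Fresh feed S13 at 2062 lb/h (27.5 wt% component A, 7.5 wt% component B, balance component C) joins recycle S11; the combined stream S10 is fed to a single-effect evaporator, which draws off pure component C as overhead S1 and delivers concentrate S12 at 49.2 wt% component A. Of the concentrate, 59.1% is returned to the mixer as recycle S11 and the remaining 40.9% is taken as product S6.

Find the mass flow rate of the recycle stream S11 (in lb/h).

Overall component A balance (none leaves overhead): component A in fresh feed = component A in product, i.e. 2062×0.275 = (1−0.591)·S12·0.492.
S12 = 567.05/(0.492×0.409) = 2817.9 lb/h.
Recycle S11 = 0.591×2817.9 = 1665.4 lb/h.

1665 lb/h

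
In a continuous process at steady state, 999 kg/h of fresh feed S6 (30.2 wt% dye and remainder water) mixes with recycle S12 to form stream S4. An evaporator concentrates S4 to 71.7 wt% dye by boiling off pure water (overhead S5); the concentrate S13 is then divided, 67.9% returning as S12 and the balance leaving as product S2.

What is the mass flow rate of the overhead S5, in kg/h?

578.2 kg/h

Overall dye balance (none leaves overhead): dye in fresh feed = dye in product, i.e. 999×0.302 = (1−0.679)·S13·0.717.
S13 = 301.7/(0.717×0.321) = 1310.8 kg/h.
Recycle S12 = 0.679×1310.8 = 890.06 kg/h.
Combined feed S4 = 999 + 890.06 = 1889.1 kg/h.
Overhead S5 = S4 − S13 = 1889.1 − 1310.8 = 578.22 kg/h.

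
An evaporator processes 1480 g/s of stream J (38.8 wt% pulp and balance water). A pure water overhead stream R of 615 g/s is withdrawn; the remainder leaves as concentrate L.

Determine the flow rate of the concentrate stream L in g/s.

865 g/s

Concentrate = 1480 − 615 = 865 g/s.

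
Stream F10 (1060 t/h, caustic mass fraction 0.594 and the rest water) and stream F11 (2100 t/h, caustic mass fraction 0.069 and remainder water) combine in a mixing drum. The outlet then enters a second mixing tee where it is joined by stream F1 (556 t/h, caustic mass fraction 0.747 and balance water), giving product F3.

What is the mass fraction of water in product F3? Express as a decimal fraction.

Overall, product flow = 3716 t/h.
water in = 1060×0.406 + 2100×0.931 + 556×0.253 = 2526.1 t/h.
water fraction in F3 = 0.680.

0.680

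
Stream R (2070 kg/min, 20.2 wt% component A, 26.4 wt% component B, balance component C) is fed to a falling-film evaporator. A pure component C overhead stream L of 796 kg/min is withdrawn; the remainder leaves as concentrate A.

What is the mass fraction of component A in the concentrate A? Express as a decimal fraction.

0.3282

component A is not removed: 2070×0.202 = 418.14 kg/min of component A enters A.
Concentrate = 2070 − 796 = 1274 kg/min.
Mass fraction = 418.14/1274 = 0.3282.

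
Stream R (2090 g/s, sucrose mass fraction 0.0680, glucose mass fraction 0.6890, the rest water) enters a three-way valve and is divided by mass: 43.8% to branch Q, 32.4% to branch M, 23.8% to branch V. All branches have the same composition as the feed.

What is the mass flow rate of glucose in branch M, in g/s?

466.6 g/s

Branch M total = 0.324×2090 = 677.16 g/s.
glucose in M = 0.689×677.16 = 466.56 g/s.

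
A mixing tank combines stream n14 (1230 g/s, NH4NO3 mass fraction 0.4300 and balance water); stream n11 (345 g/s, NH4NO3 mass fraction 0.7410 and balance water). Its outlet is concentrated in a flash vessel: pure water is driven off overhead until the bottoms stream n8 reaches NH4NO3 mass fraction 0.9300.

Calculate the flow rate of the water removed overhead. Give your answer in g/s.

731.4 g/s

NH4NO3 entering = 1230×0.430 + 345×0.741 = 784.54 g/s.
All NH4NO3 reports to n8, so n8 = 784.54/0.930 = 843.6 g/s.
Total feed = 1575 g/s; overhead = 1575 − 843.6 = 731.4 g/s.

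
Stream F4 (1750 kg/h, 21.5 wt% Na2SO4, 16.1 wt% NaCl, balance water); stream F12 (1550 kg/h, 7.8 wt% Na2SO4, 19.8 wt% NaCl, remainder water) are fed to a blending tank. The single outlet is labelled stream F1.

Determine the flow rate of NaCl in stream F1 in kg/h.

NaCl out = NaCl in = 1750×0.161 + 1550×0.198 = 588.65 kg/h.

588.7 kg/h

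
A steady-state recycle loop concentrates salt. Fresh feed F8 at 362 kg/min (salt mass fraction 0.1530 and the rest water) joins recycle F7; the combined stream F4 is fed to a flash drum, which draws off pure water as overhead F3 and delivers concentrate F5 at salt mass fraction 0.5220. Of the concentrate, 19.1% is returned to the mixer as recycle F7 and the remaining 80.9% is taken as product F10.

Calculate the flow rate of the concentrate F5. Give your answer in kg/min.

Overall salt balance (none leaves overhead): salt in fresh feed = salt in product, i.e. 362×0.153 = (1−0.191)·F5·0.522.
F5 = 55.386/(0.522×0.809) = 131.15 kg/min.

131.2 kg/min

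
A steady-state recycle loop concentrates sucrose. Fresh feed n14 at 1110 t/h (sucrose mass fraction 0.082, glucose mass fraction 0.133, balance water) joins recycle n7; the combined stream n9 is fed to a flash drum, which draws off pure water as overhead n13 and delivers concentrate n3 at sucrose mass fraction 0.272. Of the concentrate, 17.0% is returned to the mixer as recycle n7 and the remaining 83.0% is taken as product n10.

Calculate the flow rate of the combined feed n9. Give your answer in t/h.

Overall sucrose balance (none leaves overhead): sucrose in fresh feed = sucrose in product, i.e. 1110×0.082 = (1−0.170)·n3·0.272.
n3 = 91.02/(0.272×0.830) = 403.17 t/h.
Recycle n7 = 0.170×403.17 = 68.539 t/h.
Combined feed n9 = 1110 + 68.539 = 1178.5 t/h.

1179 t/h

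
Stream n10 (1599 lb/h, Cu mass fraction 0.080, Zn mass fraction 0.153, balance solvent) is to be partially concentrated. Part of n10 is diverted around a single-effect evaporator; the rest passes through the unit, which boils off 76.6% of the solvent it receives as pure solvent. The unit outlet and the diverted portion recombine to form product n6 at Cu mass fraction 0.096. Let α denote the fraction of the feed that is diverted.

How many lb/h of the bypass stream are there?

All 1599×0.080 = 127.92 lb/h of Cu reaches n6, so n6 = 127.92/0.096 = 1332.5 lb/h and vapour = 266.5 lb/h.
The evaporator receives (1−α)·1599 of feed at 0.767 solvent and removes 0.766 of that solvent:
0.766×0.767×(1−α)×1599 = 266.5
(1−α) = 266.5/939.45 = 0.2837;  α = 0.7163.
Bypass flow = 0.7163×1599 = 1145.4 lb/h.

1145 lb/h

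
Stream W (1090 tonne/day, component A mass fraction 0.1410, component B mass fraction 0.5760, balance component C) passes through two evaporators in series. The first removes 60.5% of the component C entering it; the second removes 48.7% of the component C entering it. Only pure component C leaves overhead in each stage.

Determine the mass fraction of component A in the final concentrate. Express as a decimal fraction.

component C in feed = 1090×0.283 = 308.47 tonne/day.
After stage 1: component C left = (1−0.605)×308.47 = 121.85; stream total = 903.38 tonne/day.
After stage 2: component C left = (1−0.487)×121.85 = 62.507; final concentrate = 844.04 tonne/day.
component A fraction = 153.69/844.04 = 0.1821.

0.1821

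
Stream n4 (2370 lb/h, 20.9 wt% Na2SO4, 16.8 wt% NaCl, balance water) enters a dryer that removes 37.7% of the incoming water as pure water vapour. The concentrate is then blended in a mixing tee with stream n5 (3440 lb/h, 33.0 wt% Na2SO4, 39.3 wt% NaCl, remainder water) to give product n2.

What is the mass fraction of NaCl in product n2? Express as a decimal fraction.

0.333

Vapour removed = 0.377×0.623×2370 = 556.64 lb/h; concentrate = 1813.4 lb/h.
NaCl reaching the mixer = 398.16 (from concentrate) + 3440×0.393 = 1750.1 lb/h.
Product flow = 1813.4 + 3440 = 5253.4 lb/h; NaCl fraction = 0.333.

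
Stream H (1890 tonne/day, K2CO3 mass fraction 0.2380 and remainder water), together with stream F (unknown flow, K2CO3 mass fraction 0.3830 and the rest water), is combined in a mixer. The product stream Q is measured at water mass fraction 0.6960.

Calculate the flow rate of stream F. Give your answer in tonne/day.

1579 tonne/day

Let F be the unknown flow. Total out = 1890 + F.
water balance: 1440.2 + 0.617·F = 0.696·(1890 + F)
(0.617 − 0.696)·F = 0.696×1890 − 1440.2 = -124.74
F = -124.74 / -0.079 = 1579 tonne/day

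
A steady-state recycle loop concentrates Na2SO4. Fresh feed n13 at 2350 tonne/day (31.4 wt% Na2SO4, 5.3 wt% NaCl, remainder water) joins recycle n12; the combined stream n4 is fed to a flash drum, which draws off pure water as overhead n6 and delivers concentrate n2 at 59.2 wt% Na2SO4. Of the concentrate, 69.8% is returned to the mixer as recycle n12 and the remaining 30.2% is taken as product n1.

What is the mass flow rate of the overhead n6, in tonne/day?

1104 tonne/day

Overall Na2SO4 balance (none leaves overhead): Na2SO4 in fresh feed = Na2SO4 in product, i.e. 2350×0.314 = (1−0.698)·n2·0.592.
n2 = 737.9/(0.592×0.302) = 4127.3 tonne/day.
Recycle n12 = 0.698×4127.3 = 2880.9 tonne/day.
Combined feed n4 = 2350 + 2880.9 = 5230.9 tonne/day.
Overhead n6 = n4 − n2 = 5230.9 − 4127.3 = 1103.5 tonne/day.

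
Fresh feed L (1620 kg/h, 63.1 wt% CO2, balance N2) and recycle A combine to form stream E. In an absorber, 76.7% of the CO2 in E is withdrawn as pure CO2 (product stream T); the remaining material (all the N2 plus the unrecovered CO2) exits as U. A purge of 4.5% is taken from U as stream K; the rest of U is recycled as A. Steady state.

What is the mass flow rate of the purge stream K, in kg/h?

N2 enters only via L and leaves only via the purge: 1620×0.369 = 0.045×(N2 in U), and the absorber passes all N2, so N2 in E = N2 in U = 13284 kg/h.
CO2 in E: m_A = 1620×0.631 + (1−0.045)·(1−0.767)·m_A, so m_A = 1022.2/0.7775 = 1314.8 kg/h.
U = (1−0.767)×1314.8 + 13284 = 13590 kg/h.
Purge K = 0.045×13590 = 611.57 kg/h.

611.6 kg/h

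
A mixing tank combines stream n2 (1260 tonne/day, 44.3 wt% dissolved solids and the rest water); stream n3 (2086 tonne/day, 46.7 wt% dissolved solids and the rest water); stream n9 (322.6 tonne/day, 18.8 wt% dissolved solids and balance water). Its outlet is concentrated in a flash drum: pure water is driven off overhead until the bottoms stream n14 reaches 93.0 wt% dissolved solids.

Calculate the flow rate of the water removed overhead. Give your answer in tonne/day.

dissolved solids entering = 1260×0.443 + 2086×0.467 + 322.6×0.188 = 1593 tonne/day.
All dissolved solids reports to n14, so n14 = 1593/0.930 = 1712.9 tonne/day.
Total feed = 3668.6 tonne/day; overhead = 3668.6 − 1712.9 = 1955.7 tonne/day.

1956 tonne/day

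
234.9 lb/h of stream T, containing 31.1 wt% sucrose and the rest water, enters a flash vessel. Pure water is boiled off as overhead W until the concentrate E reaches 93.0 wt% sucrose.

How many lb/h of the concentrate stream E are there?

sucrose is conserved: 234.9×0.311 = 73.054 lb/h all reports to the concentrate.
Concentrate = 73.054/(target fraction) = 78.553 lb/h.

78.55 lb/h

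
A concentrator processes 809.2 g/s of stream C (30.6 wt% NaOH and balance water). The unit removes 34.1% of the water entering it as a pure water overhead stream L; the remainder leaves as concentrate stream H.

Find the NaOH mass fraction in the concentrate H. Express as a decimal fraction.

NaOH is not removed: 809.2×0.306 = 247.62 g/s of NaOH enters H.
water entering = 809.2×0.694 = 561.58 g/s; overhead removed = 0.341×561.58 = 191.5 g/s.
Concentrate = 809.2 − 191.5 = 617.7 g/s.
Mass fraction = 247.62/617.7 = 0.401.

0.401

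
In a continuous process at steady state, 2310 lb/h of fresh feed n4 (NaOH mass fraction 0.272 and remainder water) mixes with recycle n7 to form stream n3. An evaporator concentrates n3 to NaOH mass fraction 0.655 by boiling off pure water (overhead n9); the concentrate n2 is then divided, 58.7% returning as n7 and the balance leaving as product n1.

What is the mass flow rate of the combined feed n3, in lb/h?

Overall NaOH balance (none leaves overhead): NaOH in fresh feed = NaOH in product, i.e. 2310×0.272 = (1−0.587)·n2·0.655.
n2 = 628.32/(0.655×0.413) = 2322.7 lb/h.
Recycle n7 = 0.587×2322.7 = 1363.4 lb/h.
Combined feed n3 = 2310 + 1363.4 = 3673.4 lb/h.

3673 lb/h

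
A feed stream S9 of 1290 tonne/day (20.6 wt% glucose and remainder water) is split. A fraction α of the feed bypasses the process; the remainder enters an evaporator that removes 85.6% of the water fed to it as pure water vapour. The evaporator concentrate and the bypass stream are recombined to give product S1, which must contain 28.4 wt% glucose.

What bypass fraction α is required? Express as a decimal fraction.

All 1290×0.206 = 265.74 tonne/day of glucose reaches S1, so S1 = 265.74/0.284 = 935.7 tonne/day and vapour = 354.3 tonne/day.
The evaporator receives (1−α)·1290 of feed at 0.794 water and removes 0.856 of that water:
0.856×0.794×(1−α)×1290 = 354.3
(1−α) = 354.3/876.77 = 0.4041;  α = 0.5959.

0.596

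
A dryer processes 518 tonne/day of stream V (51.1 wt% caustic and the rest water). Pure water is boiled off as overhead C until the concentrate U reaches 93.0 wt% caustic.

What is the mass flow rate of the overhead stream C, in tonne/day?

233.4 tonne/day

caustic is conserved: 518×0.511 = 264.7 tonne/day all reports to the concentrate.
Concentrate = 264.7/(target fraction) = 284.62 tonne/day.
Overhead = 518 − 284.62 = 233.38 tonne/day.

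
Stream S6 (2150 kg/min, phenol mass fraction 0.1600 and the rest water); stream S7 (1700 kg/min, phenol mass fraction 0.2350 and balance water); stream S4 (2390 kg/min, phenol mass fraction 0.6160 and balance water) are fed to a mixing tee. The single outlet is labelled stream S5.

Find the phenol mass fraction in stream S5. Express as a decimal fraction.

0.3551

Total flow out = 2150 + 1700 + 2390 = 6240 kg/min.
phenol in = 2150×0.160 + 1700×0.235 + 2390×0.616 = 2215.7 kg/min.
phenol mass fraction in S5 = 2215.7/6240 = 0.3551.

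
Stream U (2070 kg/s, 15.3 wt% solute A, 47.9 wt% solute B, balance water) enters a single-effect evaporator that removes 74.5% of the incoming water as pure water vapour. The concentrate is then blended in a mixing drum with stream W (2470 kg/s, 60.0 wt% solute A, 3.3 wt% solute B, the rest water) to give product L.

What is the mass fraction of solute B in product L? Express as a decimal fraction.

Vapour removed = 0.745×0.368×2070 = 567.51 kg/s; concentrate = 1502.5 kg/s.
solute B reaching the mixer = 991.53 (from concentrate) + 2470×0.033 = 1073 kg/s.
Product flow = 1502.5 + 2470 = 3972.5 kg/s; solute B fraction = 0.2701.

0.2701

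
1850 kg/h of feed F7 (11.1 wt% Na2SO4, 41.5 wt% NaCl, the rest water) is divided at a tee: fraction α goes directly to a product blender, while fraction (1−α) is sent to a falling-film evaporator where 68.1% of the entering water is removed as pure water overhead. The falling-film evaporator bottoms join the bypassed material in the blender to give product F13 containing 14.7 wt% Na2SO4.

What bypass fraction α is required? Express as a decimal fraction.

All 1850×0.111 = 205.35 kg/h of Na2SO4 reaches F13, so F13 = 205.35/0.147 = 1396.9 kg/h and vapour = 453.06 kg/h.
The evaporator receives (1−α)·1850 of feed at 0.474 water and removes 0.681 of that water:
0.681×0.474×(1−α)×1850 = 453.06
(1−α) = 453.06/597.17 = 0.7587;  α = 0.2413.

0.241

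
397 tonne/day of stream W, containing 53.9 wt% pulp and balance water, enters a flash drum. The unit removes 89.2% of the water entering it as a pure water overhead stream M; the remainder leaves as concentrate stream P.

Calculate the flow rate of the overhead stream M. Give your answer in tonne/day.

water entering = 397×0.461 = 183.02 tonne/day; overhead removed = 0.892×183.02 = 163.25 tonne/day.

163.3 tonne/day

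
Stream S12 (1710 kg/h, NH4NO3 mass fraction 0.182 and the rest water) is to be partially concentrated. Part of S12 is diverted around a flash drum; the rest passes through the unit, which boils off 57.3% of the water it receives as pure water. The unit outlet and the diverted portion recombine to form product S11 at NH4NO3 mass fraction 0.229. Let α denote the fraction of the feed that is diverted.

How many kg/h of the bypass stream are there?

All 1710×0.182 = 311.22 kg/h of NH4NO3 reaches S11, so S11 = 311.22/0.229 = 1359 kg/h and vapour = 350.96 kg/h.
The evaporator receives (1−α)·1710 of feed at 0.818 water and removes 0.573 of that water:
0.573×0.818×(1−α)×1710 = 350.96
(1−α) = 350.96/801.5 = 0.4379;  α = 0.5621.
Bypass flow = 0.5621×1710 = 961.23 kg/h.

961.2 kg/h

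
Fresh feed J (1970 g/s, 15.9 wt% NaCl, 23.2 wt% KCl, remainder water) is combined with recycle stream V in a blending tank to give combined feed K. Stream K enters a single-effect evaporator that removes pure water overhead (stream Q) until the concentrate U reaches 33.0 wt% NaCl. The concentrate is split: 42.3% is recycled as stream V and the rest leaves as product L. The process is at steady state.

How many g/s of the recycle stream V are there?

695.8 g/s

Overall NaCl balance (none leaves overhead): NaCl in fresh feed = NaCl in product, i.e. 1970×0.159 = (1−0.423)·U·0.330.
U = 313.23/(0.330×0.577) = 1645 g/s.
Recycle V = 0.423×1645 = 695.85 g/s.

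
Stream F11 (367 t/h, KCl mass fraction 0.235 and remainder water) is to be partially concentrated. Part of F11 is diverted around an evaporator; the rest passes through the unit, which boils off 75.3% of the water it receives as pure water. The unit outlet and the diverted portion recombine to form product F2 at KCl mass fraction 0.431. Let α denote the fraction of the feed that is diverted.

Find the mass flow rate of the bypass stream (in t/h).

77.27 t/h

All 367×0.235 = 86.245 t/h of KCl reaches F2, so F2 = 86.245/0.431 = 200.1 t/h and vapour = 166.9 t/h.
The evaporator receives (1−α)·367 of feed at 0.765 water and removes 0.753 of that water:
0.753×0.765×(1−α)×367 = 166.9
(1−α) = 166.9/211.41 = 0.7894;  α = 0.2106.
Bypass flow = 0.2106×367 = 77.273 t/h.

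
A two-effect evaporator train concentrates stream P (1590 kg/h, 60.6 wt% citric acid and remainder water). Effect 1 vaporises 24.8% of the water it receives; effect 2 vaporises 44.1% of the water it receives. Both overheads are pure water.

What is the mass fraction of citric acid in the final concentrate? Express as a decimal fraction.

water in feed = 1590×0.394 = 626.46 kg/h.
After stage 1: water left = (1−0.248)×626.46 = 471.1; stream total = 1434.6 kg/h.
After stage 2: water left = (1−0.441)×471.1 = 263.34; final concentrate = 1226.9 kg/h.
citric acid fraction = 963.54/1226.9 = 0.785.

0.785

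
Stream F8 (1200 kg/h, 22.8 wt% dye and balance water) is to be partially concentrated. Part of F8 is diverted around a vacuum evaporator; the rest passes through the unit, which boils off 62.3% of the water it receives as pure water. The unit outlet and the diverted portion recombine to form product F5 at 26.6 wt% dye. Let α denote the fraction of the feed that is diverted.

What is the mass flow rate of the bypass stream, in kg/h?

All 1200×0.228 = 273.6 kg/h of dye reaches F5, so F5 = 273.6/0.266 = 1028.6 kg/h and vapour = 171.43 kg/h.
The evaporator receives (1−α)·1200 of feed at 0.772 water and removes 0.623 of that water:
0.623×0.772×(1−α)×1200 = 171.43
(1−α) = 171.43/577.15 = 0.2970;  α = 0.7030.
Bypass flow = 0.7030×1200 = 843.57 kg/h.

843.6 kg/h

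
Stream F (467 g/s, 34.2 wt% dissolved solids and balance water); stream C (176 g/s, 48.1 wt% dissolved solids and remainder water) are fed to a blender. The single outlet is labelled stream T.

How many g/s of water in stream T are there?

398.6 g/s

water out = water in = 467×0.658 + 176×0.519 = 398.63 g/s.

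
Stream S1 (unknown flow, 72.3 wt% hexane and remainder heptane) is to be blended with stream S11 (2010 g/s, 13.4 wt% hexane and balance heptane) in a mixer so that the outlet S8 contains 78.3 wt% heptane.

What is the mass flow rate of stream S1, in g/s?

Let S1 be the unknown flow. Total out = 2010 + S1.
heptane balance: 1740.7 + 0.277·S1 = 0.783·(2010 + S1)
(0.277 − 0.783)·S1 = 0.783×2010 − 1740.7 = -166.83
S1 = -166.83 / -0.506 = 329.7 g/s

329.7 g/s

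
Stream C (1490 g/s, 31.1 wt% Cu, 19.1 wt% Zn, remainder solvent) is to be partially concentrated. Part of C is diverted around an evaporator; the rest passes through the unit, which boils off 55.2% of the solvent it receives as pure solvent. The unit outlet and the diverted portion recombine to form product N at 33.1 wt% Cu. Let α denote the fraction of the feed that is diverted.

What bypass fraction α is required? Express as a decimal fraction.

0.780

All 1490×0.311 = 463.39 g/s of Cu reaches N, so N = 463.39/0.331 = 1400 g/s and vapour = 90.03 g/s.
The evaporator receives (1−α)·1490 of feed at 0.498 solvent and removes 0.552 of that solvent:
0.552×0.498×(1−α)×1490 = 90.03
(1−α) = 90.03/409.6 = 0.2198;  α = 0.7802.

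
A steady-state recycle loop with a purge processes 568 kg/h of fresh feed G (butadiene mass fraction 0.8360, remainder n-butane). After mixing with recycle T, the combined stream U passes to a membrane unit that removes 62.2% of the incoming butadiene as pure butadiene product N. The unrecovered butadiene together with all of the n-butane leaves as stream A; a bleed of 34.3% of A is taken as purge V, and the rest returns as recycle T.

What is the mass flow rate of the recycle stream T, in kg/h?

335.3 kg/h

n-butane enters only via G and leaves only via the purge: 568×0.164 = 0.343×(n-butane in A), and the membrane unit passes all n-butane, so n-butane in U = n-butane in A = 271.58 kg/h.
butadiene in U: m_A = 568×0.836 + (1−0.343)·(1−0.622)·m_A, so m_A = 474.85/0.7517 = 631.74 kg/h.
A = (1−0.622)×631.74 + 271.58 = 510.38 kg/h.
Recycle T = (1−0.343)×510.38 = 335.32 kg/h.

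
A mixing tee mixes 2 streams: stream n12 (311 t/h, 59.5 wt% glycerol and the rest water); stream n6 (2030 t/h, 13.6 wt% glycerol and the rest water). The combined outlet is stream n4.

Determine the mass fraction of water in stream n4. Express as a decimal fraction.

Total flow out = 311 + 2030 = 2341 t/h.
water in = 311×0.405 + 2030×0.864 = 1879.9 t/h.
water mass fraction in n4 = 1879.9/2341 = 0.803.

0.803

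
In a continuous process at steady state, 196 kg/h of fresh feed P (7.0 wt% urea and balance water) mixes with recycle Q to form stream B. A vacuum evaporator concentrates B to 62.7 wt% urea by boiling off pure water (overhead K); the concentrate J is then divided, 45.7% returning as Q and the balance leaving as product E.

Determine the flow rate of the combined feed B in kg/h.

Overall urea balance (none leaves overhead): urea in fresh feed = urea in product, i.e. 196×0.070 = (1−0.457)·J·0.627.
J = 13.72/(0.627×0.543) = 40.298 kg/h.
Recycle Q = 0.457×40.298 = 18.416 kg/h.
Combined feed B = 196 + 18.416 = 214.42 kg/h.

214.4 kg/h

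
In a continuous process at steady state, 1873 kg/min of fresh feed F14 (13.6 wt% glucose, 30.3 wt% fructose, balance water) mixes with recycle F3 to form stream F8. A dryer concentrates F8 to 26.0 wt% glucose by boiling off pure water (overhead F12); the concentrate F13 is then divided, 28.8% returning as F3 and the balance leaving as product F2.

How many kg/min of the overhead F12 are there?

Overall glucose balance (none leaves overhead): glucose in fresh feed = glucose in product, i.e. 1873×0.136 = (1−0.288)·F13·0.260.
F13 = 254.73/(0.260×0.712) = 1376 kg/min.
Recycle F3 = 0.288×1376 = 396.29 kg/min.
Combined feed F8 = 1873 + 396.29 = 2269.3 kg/min.
Overhead F12 = F8 − F13 = 2269.3 − 1376 = 893.28 kg/min.

893.3 kg/min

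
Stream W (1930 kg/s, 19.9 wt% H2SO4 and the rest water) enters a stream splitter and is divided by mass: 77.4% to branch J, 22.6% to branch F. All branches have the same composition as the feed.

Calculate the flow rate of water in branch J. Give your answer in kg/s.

1197 kg/s

Branch J total = 0.774×1930 = 1493.8 kg/s.
water in J = 0.801×1493.8 = 1196.5 kg/s.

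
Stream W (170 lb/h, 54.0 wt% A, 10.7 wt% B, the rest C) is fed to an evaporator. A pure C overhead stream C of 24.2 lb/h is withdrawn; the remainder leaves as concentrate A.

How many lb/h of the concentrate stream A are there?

Concentrate = 170 − 24.2 = 145.8 lb/h.

145.8 lb/h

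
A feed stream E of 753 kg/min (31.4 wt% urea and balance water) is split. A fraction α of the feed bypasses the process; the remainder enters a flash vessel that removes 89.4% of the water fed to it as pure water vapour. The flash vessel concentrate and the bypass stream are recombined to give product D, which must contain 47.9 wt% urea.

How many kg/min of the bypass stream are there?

330.1 kg/min

All 753×0.314 = 236.44 kg/min of urea reaches D, so D = 236.44/0.479 = 493.62 kg/min and vapour = 259.38 kg/min.
The evaporator receives (1−α)·753 of feed at 0.686 water and removes 0.894 of that water:
0.894×0.686×(1−α)×753 = 259.38
(1−α) = 259.38/461.8 = 0.5617;  α = 0.4383.
Bypass flow = 0.4383×753 = 330.06 kg/min.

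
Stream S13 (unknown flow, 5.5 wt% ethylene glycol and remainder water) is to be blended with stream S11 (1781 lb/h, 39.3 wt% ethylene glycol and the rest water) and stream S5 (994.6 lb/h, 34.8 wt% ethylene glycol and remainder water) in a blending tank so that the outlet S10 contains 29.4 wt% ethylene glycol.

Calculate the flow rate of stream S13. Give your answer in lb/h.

962.5 lb/h

Let S13 be the unknown flow. Total out = 2775.6 + S13.
ethylene glycol balance: 1046.1 + 0.055·S13 = 0.294·(2775.6 + S13)
(0.055 − 0.294)·S13 = 0.294×2775.6 − 1046.1 = -230.03
S13 = -230.03 / -0.239 = 962.46 lb/h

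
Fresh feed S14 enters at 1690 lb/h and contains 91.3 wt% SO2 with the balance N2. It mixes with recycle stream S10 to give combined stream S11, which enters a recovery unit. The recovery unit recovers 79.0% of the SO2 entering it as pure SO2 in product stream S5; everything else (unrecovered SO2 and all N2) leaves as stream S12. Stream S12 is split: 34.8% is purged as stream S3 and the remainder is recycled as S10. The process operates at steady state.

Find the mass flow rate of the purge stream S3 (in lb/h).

277.7 lb/h

N2 enters only via S14 and leaves only via the purge: 1690×0.087 = 0.348×(N2 in S12), and the recovery unit passes all N2, so N2 in S11 = N2 in S12 = 422.5 lb/h.
SO2 in S11: m_A = 1690×0.913 + (1−0.348)·(1−0.790)·m_A, so m_A = 1543/0.8631 = 1787.7 lb/h.
S12 = (1−0.790)×1787.7 + 422.5 = 797.93 lb/h.
Purge S3 = 0.348×797.93 = 277.68 lb/h.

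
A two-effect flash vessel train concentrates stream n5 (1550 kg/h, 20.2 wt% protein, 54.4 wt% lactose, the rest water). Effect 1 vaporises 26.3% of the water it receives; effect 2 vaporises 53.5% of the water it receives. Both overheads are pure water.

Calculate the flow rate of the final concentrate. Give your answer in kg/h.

1291 kg/h

water in feed = 1550×0.254 = 393.7 kg/h.
After stage 1: water left = (1−0.263)×393.7 = 290.16; stream total = 1446.5 kg/h.
After stage 2: water left = (1−0.535)×290.16 = 134.92; final concentrate = 1291.2 kg/h.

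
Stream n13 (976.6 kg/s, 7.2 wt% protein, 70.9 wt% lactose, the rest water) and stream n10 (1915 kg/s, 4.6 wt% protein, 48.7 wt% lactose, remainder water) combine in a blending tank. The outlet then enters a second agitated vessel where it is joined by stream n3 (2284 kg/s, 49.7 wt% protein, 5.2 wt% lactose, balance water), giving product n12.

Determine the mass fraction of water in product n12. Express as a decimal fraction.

Overall, product flow = 5175.6 kg/s.
water in = 976.6×0.219 + 1915×0.467 + 2284×0.451 = 2138.3 kg/s.
water fraction in n12 = 0.413.

0.413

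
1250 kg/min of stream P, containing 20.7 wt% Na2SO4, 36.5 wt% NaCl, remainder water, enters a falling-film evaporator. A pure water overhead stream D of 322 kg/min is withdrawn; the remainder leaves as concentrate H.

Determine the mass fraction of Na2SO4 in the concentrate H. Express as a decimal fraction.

Na2SO4 is not removed: 1250×0.207 = 258.75 kg/min of Na2SO4 enters H.
Concentrate = 1250 − 322 = 928 kg/min.
Mass fraction = 258.75/928 = 0.279.

0.279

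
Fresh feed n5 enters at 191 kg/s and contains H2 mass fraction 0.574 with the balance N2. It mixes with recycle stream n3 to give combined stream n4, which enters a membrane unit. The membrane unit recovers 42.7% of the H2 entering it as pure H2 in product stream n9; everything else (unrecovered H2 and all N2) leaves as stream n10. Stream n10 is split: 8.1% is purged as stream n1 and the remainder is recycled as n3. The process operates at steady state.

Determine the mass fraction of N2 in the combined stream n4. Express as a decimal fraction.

0.813

N2 enters only via n5 and leaves only via the purge: 191×0.426 = 0.081×(N2 in n10), and the membrane unit passes all N2, so N2 in n4 = N2 in n10 = 1004.5 kg/s.
H2 in n4: m_A = 191×0.574 + (1−0.081)·(1−0.427)·m_A, so m_A = 109.63/0.4734 = 231.58 kg/s.
n4 = 231.58 + 1004.5 = 1236.1 kg/s.
N2 fraction in n4 = 1004.5/1236.1 = 0.813.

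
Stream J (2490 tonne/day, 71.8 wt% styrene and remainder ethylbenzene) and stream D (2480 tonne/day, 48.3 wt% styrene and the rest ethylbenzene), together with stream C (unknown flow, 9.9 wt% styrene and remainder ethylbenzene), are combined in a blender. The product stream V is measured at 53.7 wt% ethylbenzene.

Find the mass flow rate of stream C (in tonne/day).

1881 tonne/day

Let C be the unknown flow. Total out = 4970 + C.
ethylbenzene balance: 1984.3 + 0.901·C = 0.537·(4970 + C)
(0.901 − 0.537)·C = 0.537×4970 − 1984.3 = 684.55
C = 684.55 / 0.364 = 1880.6 tonne/day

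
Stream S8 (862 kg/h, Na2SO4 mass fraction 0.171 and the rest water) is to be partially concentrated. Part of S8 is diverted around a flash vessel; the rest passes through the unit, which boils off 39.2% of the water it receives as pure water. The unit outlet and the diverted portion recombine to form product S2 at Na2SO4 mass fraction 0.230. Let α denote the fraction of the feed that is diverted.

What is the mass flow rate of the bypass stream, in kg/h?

All 862×0.171 = 147.4 kg/h of Na2SO4 reaches S2, so S2 = 147.4/0.230 = 640.88 kg/h and vapour = 221.12 kg/h.
The evaporator receives (1−α)·862 of feed at 0.829 water and removes 0.392 of that water:
0.392×0.829×(1−α)×862 = 221.12
(1−α) = 221.12/280.12 = 0.7894;  α = 0.2106.
Bypass flow = 0.2106×862 = 181.56 kg/h.

181.6 kg/h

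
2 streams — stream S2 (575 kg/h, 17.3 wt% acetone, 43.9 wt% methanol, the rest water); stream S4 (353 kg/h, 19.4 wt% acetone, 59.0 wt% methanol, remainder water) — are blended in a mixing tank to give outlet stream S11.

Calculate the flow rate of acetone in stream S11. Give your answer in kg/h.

acetone out = acetone in = 575×0.173 + 353×0.194 = 167.96 kg/h.

168 kg/h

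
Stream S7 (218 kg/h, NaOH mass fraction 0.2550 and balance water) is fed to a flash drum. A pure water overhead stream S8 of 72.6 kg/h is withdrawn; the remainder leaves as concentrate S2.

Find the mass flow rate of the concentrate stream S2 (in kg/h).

145.4 kg/h

Concentrate = 218 − 72.6 = 145.4 kg/h.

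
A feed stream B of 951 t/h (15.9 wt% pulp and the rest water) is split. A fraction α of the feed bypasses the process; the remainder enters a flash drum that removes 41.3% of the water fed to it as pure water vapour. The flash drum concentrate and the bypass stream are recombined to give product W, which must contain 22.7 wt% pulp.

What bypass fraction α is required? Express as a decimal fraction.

All 951×0.159 = 151.21 t/h of pulp reaches W, so W = 151.21/0.227 = 666.12 t/h and vapour = 284.88 t/h.
The evaporator receives (1−α)·951 of feed at 0.841 water and removes 0.413 of that water:
0.413×0.841×(1−α)×951 = 284.88
(1−α) = 284.88/330.31 = 0.8625;  α = 0.1375.

0.138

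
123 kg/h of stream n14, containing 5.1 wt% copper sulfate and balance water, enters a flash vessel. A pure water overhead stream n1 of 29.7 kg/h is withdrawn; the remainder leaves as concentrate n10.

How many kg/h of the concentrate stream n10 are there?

Concentrate = 123 − 29.7 = 93.3 kg/h.

93.3 kg/h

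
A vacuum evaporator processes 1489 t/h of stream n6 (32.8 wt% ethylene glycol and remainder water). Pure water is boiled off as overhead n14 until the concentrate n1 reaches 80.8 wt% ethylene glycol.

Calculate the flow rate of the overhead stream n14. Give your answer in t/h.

ethylene glycol is conserved: 1489×0.328 = 488.39 t/h all reports to the concentrate.
Concentrate = 488.39/(target fraction) = 604.45 t/h.
Overhead = 1489 − 604.45 = 884.55 t/h.

884.6 t/h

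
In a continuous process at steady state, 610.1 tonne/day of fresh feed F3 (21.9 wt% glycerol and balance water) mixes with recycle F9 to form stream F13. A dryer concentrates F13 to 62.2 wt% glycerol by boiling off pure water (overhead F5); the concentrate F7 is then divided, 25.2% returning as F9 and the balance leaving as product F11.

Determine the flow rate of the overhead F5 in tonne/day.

Overall glycerol balance (none leaves overhead): glycerol in fresh feed = glycerol in product, i.e. 610.1×0.219 = (1−0.252)·F7·0.622.
F7 = 133.61/(0.622×0.748) = 287.18 tonne/day.
Recycle F9 = 0.252×287.18 = 72.369 tonne/day.
Combined feed F13 = 610.1 + 72.369 = 682.47 tonne/day.
Overhead F5 = F13 − F7 = 682.47 − 287.18 = 395.29 tonne/day.

395.3 tonne/day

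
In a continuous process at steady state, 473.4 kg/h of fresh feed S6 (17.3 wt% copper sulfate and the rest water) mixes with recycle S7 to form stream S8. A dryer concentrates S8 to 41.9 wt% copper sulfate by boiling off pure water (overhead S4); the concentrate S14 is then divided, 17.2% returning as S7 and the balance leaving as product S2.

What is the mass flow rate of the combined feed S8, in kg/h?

Overall copper sulfate balance (none leaves overhead): copper sulfate in fresh feed = copper sulfate in product, i.e. 473.4×0.173 = (1−0.172)·S14·0.419.
S14 = 81.898/(0.419×0.828) = 236.06 kg/h.
Recycle S7 = 0.172×236.06 = 40.603 kg/h.
Combined feed S8 = 473.4 + 40.603 = 514 kg/h.

514 kg/h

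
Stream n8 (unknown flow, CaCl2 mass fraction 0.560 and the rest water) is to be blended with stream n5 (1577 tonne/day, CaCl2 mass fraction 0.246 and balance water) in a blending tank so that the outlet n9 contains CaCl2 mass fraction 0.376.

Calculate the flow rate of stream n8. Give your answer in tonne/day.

Let n8 be the unknown flow. Total out = 1577 + n8.
CaCl2 balance: 387.94 + 0.560·n8 = 0.376·(1577 + n8)
(0.560 − 0.376)·n8 = 0.376×1577 − 387.94 = 205.01
n8 = 205.01 / 0.184 = 1114.2 tonne/day

1114 tonne/day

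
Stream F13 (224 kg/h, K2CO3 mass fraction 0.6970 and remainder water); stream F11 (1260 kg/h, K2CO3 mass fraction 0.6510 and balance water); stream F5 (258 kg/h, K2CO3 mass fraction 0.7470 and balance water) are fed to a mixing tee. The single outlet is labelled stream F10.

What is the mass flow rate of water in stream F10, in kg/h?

572.9 kg/h

water out = water in = 224×0.303 + 1260×0.349 + 258×0.253 = 572.89 kg/h.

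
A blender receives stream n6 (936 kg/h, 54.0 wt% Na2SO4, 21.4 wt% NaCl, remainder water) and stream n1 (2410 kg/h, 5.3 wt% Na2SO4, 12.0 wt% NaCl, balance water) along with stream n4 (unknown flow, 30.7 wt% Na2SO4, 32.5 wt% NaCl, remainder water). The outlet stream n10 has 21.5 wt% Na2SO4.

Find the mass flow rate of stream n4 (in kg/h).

Let n4 be the unknown flow. Total out = 3346 + n4.
Na2SO4 balance: 633.17 + 0.307·n4 = 0.215·(3346 + n4)
(0.307 − 0.215)·n4 = 0.215×3346 − 633.17 = 86.22
n4 = 86.22 / 0.092 = 937.17 kg/h

937.2 kg/h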